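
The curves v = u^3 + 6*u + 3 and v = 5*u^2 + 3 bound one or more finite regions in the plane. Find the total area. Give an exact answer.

Set the curves equal: u^3 + 6*u + 3 = 5*u^2 + 3, so u^3 - 5*u^2 + 6*u = 0, which factors as u*(u - 3)*(u - 2) = 0. The curves meet at u = 0, 2, 3.
On [0, 2], v = u^3 + 6*u + 3 is on top; that piece has area ∫[0,2] (u^3 - 5*u^2 + 6*u) du = 8/3.
On [2, 3], v = 5*u^2 + 3 is on top; that piece has area ∫[2,3] (-(u^3 - 5*u^2 + 6*u)) du = 5/12.
Total enclosed area = 8/3 + 5/12 = 37/12.

37/12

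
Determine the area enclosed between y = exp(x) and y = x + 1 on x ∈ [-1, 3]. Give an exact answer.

-8 - exp(-1) + exp(3)

On [-1, 3], (exp(x)) - (x + 1) = -x + exp(x) - 1 is ≥ 0 throughout, so the area is a single integral of |-x + exp(x) - 1|.
∫[-1,3] (-x + exp(x) - 1) dx = -8 - exp(-1) + exp(3).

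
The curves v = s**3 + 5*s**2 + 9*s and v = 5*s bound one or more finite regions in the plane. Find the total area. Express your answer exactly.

Set the curves equal: s**3 + 5*s**2 + 9*s = 5*s, so s**3 + 5*s**2 + 4*s = 0, which factors as s*(s + 1)*(s + 4) = 0. The curves meet at s = -4, -1, 0.
On [-4, -1], v = s**3 + 5*s**2 + 9*s is on top; that piece has area ∫[-4,-1] (s**3 + 5*s**2 + 4*s) ds = 45/4.
On [-1, 0], v = 5*s is on top; that piece has area ∫[-1,0] (-(s**3 + 5*s**2 + 4*s)) ds = 7/12.
Total enclosed area = 45/4 + 7/12 = 71/6.

71/6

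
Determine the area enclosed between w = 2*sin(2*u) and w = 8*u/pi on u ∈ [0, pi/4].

1 - pi/4

On [0, pi/4], (2*sin(2*u)) - (8*u/pi) = -8*u/pi + 2*sin(2*u) is ≥ 0 throughout, so the area is a single integral of |-8*u/pi + 2*sin(2*u)|.
∫[0,pi/4] (-8*u/pi + 2*sin(2*u)) du = 1 - pi/4.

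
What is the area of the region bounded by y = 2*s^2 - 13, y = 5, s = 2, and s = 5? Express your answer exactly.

104/3

The difference (2*s^2 - 13) - (5) = 2*s^2 - 18 changes sign at s = 3 inside [2, 5], so split the integral there.
∫[2,3] (2*s^2 - 18) ds = -16/3; the area of that piece is 16/3.
∫[3,5] (2*s^2 - 18) ds = 88/3.
Total area = 16/3 + 88/3 = 104/3.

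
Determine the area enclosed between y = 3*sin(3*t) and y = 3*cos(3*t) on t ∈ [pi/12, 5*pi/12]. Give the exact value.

2*sqrt(2)

On [pi/12, 5*pi/12], (3*sin(3*t)) - (3*cos(3*t)) = 3*sin(3*t) - 3*cos(3*t) is ≥ 0 throughout, so the area is a single integral of |3*sin(3*t) - 3*cos(3*t)|.
∫[pi/12,5*pi/12] (3*sin(3*t) - 3*cos(3*t)) dt = 2*sqrt(2).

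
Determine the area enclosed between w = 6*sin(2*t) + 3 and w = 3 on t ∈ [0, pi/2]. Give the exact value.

6

On [0, pi/2], (6*sin(2*t) + 3) - (3) = 6*sin(2*t) is ≥ 0 throughout, so the area is a single integral of |6*sin(2*t)|.
∫[0,pi/2] (6*sin(2*t)) dt = 6.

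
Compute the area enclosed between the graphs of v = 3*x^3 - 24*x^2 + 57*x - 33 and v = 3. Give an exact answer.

37/4

Set the curves equal: 3*x^3 - 24*x^2 + 57*x - 33 = 3, so 3*x^3 - 24*x^2 + 57*x - 36 = 0, which factors as 3*(x - 4)*(x - 3)*(x - 1) = 0. The curves meet at x = 1, 3, 4.
On [1, 3], v = 3*x^3 - 24*x^2 + 57*x - 33 is on top; that piece has area ∫[1,3] (3*x^3 - 24*x^2 + 57*x - 36) dx = 8.
On [3, 4], v = 3 is on top; that piece has area ∫[3,4] (-(3*x^3 - 24*x^2 + 57*x - 36)) dx = 5/4.
Total enclosed area = 8 + 5/4 = 37/4.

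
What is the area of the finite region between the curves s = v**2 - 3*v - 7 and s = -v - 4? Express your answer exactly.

32/3

Both boundary curves give s as a function of v, so integrate with respect to v. Setting them equal: v**2 - 2*v - 3 = 0, i.e. (v - 3)*(v + 1) = 0, so they meet at v = -1, 3.
For v in [-1, 3], s = v**2 - 3*v - 7 is on the left; area = ∫[-1,3] (-(v**2 - 2*v - 3)) dv = 32/3.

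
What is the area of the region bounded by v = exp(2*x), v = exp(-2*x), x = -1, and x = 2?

-2 + exp(-4)/2 + exp(-2)/2 + exp(2)/2 + exp(4)/2

The difference (exp(2*x)) - (exp(-2*x)) = exp(2*x) - exp(-2*x) changes sign at x = 0 inside [-1, 2], so split the integral there.
∫[-1,0] (exp(2*x) - exp(-2*x)) dx = -exp(2)/2 - exp(-2)/2 + 1; the area of that piece is -1 + exp(-2)/2 + exp(2)/2.
∫[0,2] (exp(2*x) - exp(-2*x)) dx = -1 + exp(-4)/2 + exp(4)/2.
Total area = (-1 + exp(-2)/2 + exp(2)/2) + (-1 + exp(-4)/2 + exp(4)/2) = -2 + exp(-4)/2 + exp(-2)/2 + exp(2)/2 + exp(4)/2.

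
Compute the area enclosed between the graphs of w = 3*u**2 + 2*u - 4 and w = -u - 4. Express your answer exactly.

Set the curves equal: 3*u**2 + 2*u - 4 = -u - 4, so 3*u**2 + 3*u = 0, which factors as 3*u*(u + 1) = 0. The curves meet at u = -1, 0.
On [-1, 0], w = -u - 4 is on top; that piece has area ∫[-1,0] (-(3*u**2 + 3*u)) du = 1/2.

1/2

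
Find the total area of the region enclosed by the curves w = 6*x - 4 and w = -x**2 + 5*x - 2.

9/2

Set the curves equal: 6*x - 4 = -x**2 + 5*x - 2, so x**2 + x - 2 = 0, which factors as (x - 1)*(x + 2) = 0. The curves meet at x = -2, 1.
On [-2, 1], w = -x**2 + 5*x - 2 is on top; that piece has area ∫[-2,1] (-(x**2 + x - 2)) dx = 9/2.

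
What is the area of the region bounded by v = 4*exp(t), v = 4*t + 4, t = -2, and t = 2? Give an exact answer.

On [-2, 2], (4*exp(t)) - (4*t + 4) = -4*t + 4*exp(t) - 4 is ≥ 0 throughout, so the area is a single integral of |-4*t + 4*exp(t) - 4|.
∫[-2,2] (-4*t + 4*exp(t) - 4) dt = -16 - 4*exp(-2) + 4*exp(2).

-16 - 4*exp(-2) + 4*exp(2)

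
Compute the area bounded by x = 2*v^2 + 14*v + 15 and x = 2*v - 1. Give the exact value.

8/3

Both boundary curves give x as a function of v, so integrate with respect to v. Setting them equal: 2*v^2 + 12*v + 16 = 0, i.e. 2*(v + 2)*(v + 4) = 0, so they meet at v = -4, -2.
For v in [-4, -2], x = 2*v^2 + 14*v + 15 is on the left; area = ∫[-4,-2] (-(2*v^2 + 12*v + 16)) dv = 8/3.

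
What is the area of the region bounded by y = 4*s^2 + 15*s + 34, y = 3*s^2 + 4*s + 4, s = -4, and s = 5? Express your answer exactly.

On [-4, 5], (4*s^2 + 15*s + 34) - (3*s^2 + 4*s + 4) = s^2 + 11*s + 30 is ≥ 0 throughout, so the area is a single integral of |s^2 + 11*s + 30|.
∫[-4,5] (s^2 + 11*s + 30) ds = 765/2.

765/2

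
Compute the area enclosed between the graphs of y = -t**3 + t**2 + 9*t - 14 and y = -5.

Set the curves equal: -t**3 + t**2 + 9*t - 14 = -5, so -t**3 + t**2 + 9*t - 9 = 0, which factors as -(t - 3)*(t - 1)*(t + 3) = 0. The curves meet at t = -3, 1, 3.
On [-3, 1], y = -5 is on top; that piece has area ∫[-3,1] (-(-t**3 + t**2 + 9*t - 9)) dt = 128/3.
On [1, 3], y = -t**3 + t**2 + 9*t - 14 is on top; that piece has area ∫[1,3] (-t**3 + t**2 + 9*t - 9) dt = 20/3.
Total enclosed area = 128/3 + 20/3 = 148/3.

148/3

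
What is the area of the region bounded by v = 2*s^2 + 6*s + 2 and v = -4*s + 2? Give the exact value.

Set the curves equal: 2*s^2 + 6*s + 2 = -4*s + 2, so 2*s^2 + 10*s = 0, which factors as 2*s*(s + 5) = 0. The curves meet at s = -5, 0.
On [-5, 0], v = -4*s + 2 is on top; that piece has area ∫[-5,0] (-(2*s^2 + 10*s)) ds = 125/3.

125/3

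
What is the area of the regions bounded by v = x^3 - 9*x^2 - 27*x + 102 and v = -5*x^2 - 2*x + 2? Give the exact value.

Set the curves equal: x^3 - 9*x^2 - 27*x + 102 = -5*x^2 - 2*x + 2, so x^3 - 4*x^2 - 25*x + 100 = 0, which factors as (x - 5)*(x - 4)*(x + 5) = 0. The curves meet at x = -5, 4, 5.
On [-5, 4], v = x^3 - 9*x^2 - 27*x + 102 is on top; that piece has area ∫[-5,4] (x^3 - 4*x^2 - 25*x + 100) dx = 2673/4.
On [4, 5], v = -5*x^2 - 2*x + 2 is on top; that piece has area ∫[4,5] (-(x^3 - 4*x^2 - 25*x + 100)) dx = 19/12.
Total enclosed area = 2673/4 + 19/12 = 4019/6.

4019/6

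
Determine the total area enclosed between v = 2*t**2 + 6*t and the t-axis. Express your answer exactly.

The curve meets the t-axis where 2*t**2 + 6*t = 0, i.e. 2*t*(t + 3) = 0, at t = -3, 0.
On [-3, 0] the curve lies below the axis; ∫[-3,0] (2*t**2 + 6*t) dt = -9, giving area 9.

9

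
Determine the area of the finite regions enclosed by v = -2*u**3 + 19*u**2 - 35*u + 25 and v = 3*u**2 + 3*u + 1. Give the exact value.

Set the curves equal: -2*u**3 + 19*u**2 - 35*u + 25 = 3*u**2 + 3*u + 1, so -2*u**3 + 16*u**2 - 38*u + 24 = 0, which factors as -2*(u - 4)*(u - 3)*(u - 1) = 0. The curves meet at u = 1, 3, 4.
On [1, 3], v = 3*u**2 + 3*u + 1 is on top; that piece has area ∫[1,3] (-(-2*u**3 + 16*u**2 - 38*u + 24)) du = 16/3.
On [3, 4], v = -2*u**3 + 19*u**2 - 35*u + 25 is on top; that piece has area ∫[3,4] (-2*u**3 + 16*u**2 - 38*u + 24) du = 5/6.
Total enclosed area = 16/3 + 5/6 = 37/6.

37/6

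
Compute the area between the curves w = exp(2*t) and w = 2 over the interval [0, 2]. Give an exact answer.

-11/2 + 2*log(2) + exp(4)/2

The difference (exp(2*t)) - (2) = exp(2*t) - 2 changes sign at t = log(2)/2 inside [0, 2], so split the integral there.
∫[0,log(2)/2] (exp(2*t) - 2) dt = 1/2 - log(2); the area of that piece is -1/2 + log(2).
∫[log(2)/2,2] (exp(2*t) - 2) dt = -5 + log(2) + exp(4)/2.
Total area = (-1/2 + log(2)) + (-5 + log(2) + exp(4)/2) = -11/2 + 2*log(2) + exp(4)/2.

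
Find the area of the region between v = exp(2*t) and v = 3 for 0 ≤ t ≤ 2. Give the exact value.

-17/2 + 3*log(3) + exp(4)/2

The difference (exp(2*t)) - (3) = exp(2*t) - 3 changes sign at t = log(3)/2 inside [0, 2], so split the integral there.
∫[0,log(3)/2] (exp(2*t) - 3) dt = 1 - 3*log(3)/2; the area of that piece is -1 + 3*log(3)/2.
∫[log(3)/2,2] (exp(2*t) - 3) dt = -15/2 + 3*log(3)/2 + exp(4)/2.
Total area = (-1 + 3*log(3)/2) + (-15/2 + 3*log(3)/2 + exp(4)/2) = -17/2 + 3*log(3) + exp(4)/2.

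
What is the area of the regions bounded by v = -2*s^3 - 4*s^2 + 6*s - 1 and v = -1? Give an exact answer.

71/3

Set the curves equal: -2*s^3 - 4*s^2 + 6*s - 1 = -1, so -2*s^3 - 4*s^2 + 6*s = 0, which factors as -2*s*(s - 1)*(s + 3) = 0. The curves meet at s = -3, 0, 1.
On [-3, 0], v = -1 is on top; that piece has area ∫[-3,0] (-(-2*s^3 - 4*s^2 + 6*s)) ds = 45/2.
On [0, 1], v = -2*s^3 - 4*s^2 + 6*s - 1 is on top; that piece has area ∫[0,1] (-2*s^3 - 4*s^2 + 6*s) ds = 7/6.
Total enclosed area = 45/2 + 7/6 = 71/3.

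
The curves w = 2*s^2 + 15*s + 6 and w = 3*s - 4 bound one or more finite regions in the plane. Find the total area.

Set the curves equal: 2*s^2 + 15*s + 6 = 3*s - 4, so 2*s^2 + 12*s + 10 = 0, which factors as 2*(s + 1)*(s + 5) = 0. The curves meet at s = -5, -1.
On [-5, -1], w = 3*s - 4 is on top; that piece has area ∫[-5,-1] (-(2*s^2 + 12*s + 10)) ds = 64/3.

64/3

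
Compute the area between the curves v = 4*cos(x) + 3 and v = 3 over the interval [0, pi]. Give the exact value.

The difference (4*cos(x) + 3) - (3) = 4*cos(x) changes sign at x = pi/2 inside [0, pi], so split the integral there.
∫[0,pi/2] (4*cos(x)) dx = 4.
∫[pi/2,pi] (4*cos(x)) dx = -4; the area of that piece is 4.
Total area = 4 + 4 = 8.

8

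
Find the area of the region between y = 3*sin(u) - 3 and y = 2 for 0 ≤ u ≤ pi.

On [0, pi], (3*sin(u) - 3) - (2) = 3*sin(u) - 5 is ≤ 0 throughout, so the area is a single integral of |3*sin(u) - 5|.
∫[0,pi] (3*sin(u) - 5) du = 6 - 5*pi; the area of that piece is -6 + 5*pi.

-6 + 5*pi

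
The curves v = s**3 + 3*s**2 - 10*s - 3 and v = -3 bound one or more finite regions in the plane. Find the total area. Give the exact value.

Set the curves equal: s**3 + 3*s**2 - 10*s - 3 = -3, so s**3 + 3*s**2 - 10*s = 0, which factors as s*(s - 2)*(s + 5) = 0. The curves meet at s = -5, 0, 2.
On [-5, 0], v = s**3 + 3*s**2 - 10*s - 3 is on top; that piece has area ∫[-5,0] (s**3 + 3*s**2 - 10*s) ds = 375/4.
On [0, 2], v = -3 is on top; that piece has area ∫[0,2] (-(s**3 + 3*s**2 - 10*s)) ds = 8.
Total enclosed area = 375/4 + 8 = 407/4.

407/4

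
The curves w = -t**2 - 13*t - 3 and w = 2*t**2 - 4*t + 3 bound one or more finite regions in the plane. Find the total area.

1/2

Set the curves equal: -t**2 - 13*t - 3 = 2*t**2 - 4*t + 3, so -3*t**2 - 9*t - 6 = 0, which factors as -3*(t + 1)*(t + 2) = 0. The curves meet at t = -2, -1.
On [-2, -1], w = -t**2 - 13*t - 3 is on top; that piece has area ∫[-2,-1] (-3*t**2 - 9*t - 6) dt = 1/2.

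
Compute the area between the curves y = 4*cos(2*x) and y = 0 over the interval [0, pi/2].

The difference (4*cos(2*x)) - (0) = 4*cos(2*x) changes sign at x = pi/4 inside [0, pi/2], so split the integral there.
∫[0,pi/4] (4*cos(2*x)) dx = 2.
∫[pi/4,pi/2] (4*cos(2*x)) dx = -2; the area of that piece is 2.
Total area = 2 + 2 = 4.

4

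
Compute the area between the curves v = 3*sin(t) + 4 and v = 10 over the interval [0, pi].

On [0, pi], (3*sin(t) + 4) - (10) = 3*sin(t) - 6 is ≤ 0 throughout, so the area is a single integral of |3*sin(t) - 6|.
∫[0,pi] (3*sin(t) - 6) dt = 6 - 6*pi; the area of that piece is -6 + 6*pi.

-6 + 6*pi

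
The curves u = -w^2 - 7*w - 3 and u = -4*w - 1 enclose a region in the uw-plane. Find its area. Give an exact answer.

Both boundary curves give u as a function of w, so integrate with respect to w. Setting them equal: -w^2 - 3*w - 2 = 0, i.e. -(w + 1)*(w + 2) = 0, so they meet at w = -2, -1.
For w in [-2, -1], u = -w^2 - 7*w - 3 is on the right; area = ∫[-2,-1] (-w^2 - 3*w - 2) dw = 1/6.

1/6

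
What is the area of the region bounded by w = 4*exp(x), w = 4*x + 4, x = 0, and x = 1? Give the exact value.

-10 + 4*exp(1)

On [0, 1], (4*exp(x)) - (4*x + 4) = -4*x + 4*exp(x) - 4 is ≥ 0 throughout, so the area is a single integral of |-4*x + 4*exp(x) - 4|.
∫[0,1] (-4*x + 4*exp(x) - 4) dx = -10 + 4*exp(1).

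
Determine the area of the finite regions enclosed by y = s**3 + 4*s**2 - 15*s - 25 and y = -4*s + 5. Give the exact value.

Set the curves equal: s**3 + 4*s**2 - 15*s - 25 = -4*s + 5, so s**3 + 4*s**2 - 11*s - 30 = 0, which factors as (s - 3)*(s + 2)*(s + 5) = 0. The curves meet at s = -5, -2, 3.
On [-5, -2], y = s**3 + 4*s**2 - 15*s - 25 is on top; that piece has area ∫[-5,-2] (s**3 + 4*s**2 - 11*s - 30) ds = 117/4.
On [-2, 3], y = -4*s + 5 is on top; that piece has area ∫[-2,3] (-(s**3 + 4*s**2 - 11*s - 30)) ds = 1375/12.
Total enclosed area = 117/4 + 1375/12 = 863/6.

863/6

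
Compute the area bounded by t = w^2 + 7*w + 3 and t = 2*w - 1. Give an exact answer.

9/2

Both boundary curves give t as a function of w, so integrate with respect to w. Setting them equal: w^2 + 5*w + 4 = 0, i.e. (w + 1)*(w + 4) = 0, so they meet at w = -4, -1.
For w in [-4, -1], t = w^2 + 7*w + 3 is on the left; area = ∫[-4,-1] (-(w^2 + 5*w + 4)) dw = 9/2.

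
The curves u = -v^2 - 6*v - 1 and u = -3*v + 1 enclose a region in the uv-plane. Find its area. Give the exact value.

1/6

Both boundary curves give u as a function of v, so integrate with respect to v. Setting them equal: -v^2 - 3*v - 2 = 0, i.e. -(v + 1)*(v + 2) = 0, so they meet at v = -2, -1.
For v in [-2, -1], u = -v^2 - 6*v - 1 is on the right; area = ∫[-2,-1] (-v^2 - 3*v - 2) dv = 1/6.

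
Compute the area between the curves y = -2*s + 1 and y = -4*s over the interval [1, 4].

On [1, 4], (-2*s + 1) - (-4*s) = 2*s + 1 is ≥ 0 throughout, so the area is a single integral of |2*s + 1|.
∫[1,4] (2*s + 1) ds = 18.

18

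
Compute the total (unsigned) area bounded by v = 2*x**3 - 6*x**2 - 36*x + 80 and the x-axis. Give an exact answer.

The curve meets the x-axis where 2*x**3 - 6*x**2 - 36*x + 80 = 0, i.e. 2*(x - 5)*(x - 2)*(x + 4) = 0, at x = -4, 2, 5.
On [-4, 2] the curve lies above the axis; ∫[-4,2] (2*x**3 - 6*x**2 - 36*x + 80) dx = 432, giving area 432.
On [2, 5] the curve lies below the axis; ∫[2,5] (2*x**3 - 6*x**2 - 36*x + 80) dx = -135/2, giving area 135/2.
Total area = 432 + 135/2 = 999/2.

999/2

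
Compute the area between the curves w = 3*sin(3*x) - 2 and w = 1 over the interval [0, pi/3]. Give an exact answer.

On [0, pi/3], (3*sin(3*x) - 2) - (1) = 3*sin(3*x) - 3 is ≤ 0 throughout, so the area is a single integral of |3*sin(3*x) - 3|.
∫[0,pi/3] (3*sin(3*x) - 3) dx = 2 - pi; the area of that piece is -2 + pi.

-2 + pi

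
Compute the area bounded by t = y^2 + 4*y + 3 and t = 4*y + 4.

4/3

Both boundary curves give t as a function of y, so integrate with respect to y. Setting them equal: y^2 - 1 = 0, i.e. (y - 1)*(y + 1) = 0, so they meet at y = -1, 1.
For y in [-1, 1], t = y^2 + 4*y + 3 is on the left; area = ∫[-1,1] (-(y^2 - 1)) dy = 4/3.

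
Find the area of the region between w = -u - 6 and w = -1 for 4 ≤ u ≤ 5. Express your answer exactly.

On [4, 5], (-u - 6) - (-1) = -u - 5 is ≤ 0 throughout, so the area is a single integral of |-u - 5|.
∫[4,5] (-u - 5) du = -19/2; the area of that piece is 19/2.

19/2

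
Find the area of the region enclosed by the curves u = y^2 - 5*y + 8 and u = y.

4/3

Both boundary curves give u as a function of y, so integrate with respect to y. Setting them equal: y^2 - 6*y + 8 = 0, i.e. (y - 4)*(y - 2) = 0, so they meet at y = 2, 4.
For y in [2, 4], u = y^2 - 5*y + 8 is on the left; area = ∫[2,4] (-(y^2 - 6*y + 8)) dy = 4/3.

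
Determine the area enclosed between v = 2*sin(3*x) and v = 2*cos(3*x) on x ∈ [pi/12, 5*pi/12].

On [pi/12, 5*pi/12], (2*sin(3*x)) - (2*cos(3*x)) = 2*sin(3*x) - 2*cos(3*x) is ≥ 0 throughout, so the area is a single integral of |2*sin(3*x) - 2*cos(3*x)|.
∫[pi/12,5*pi/12] (2*sin(3*x) - 2*cos(3*x)) dx = 4*sqrt(2)/3.

4*sqrt(2)/3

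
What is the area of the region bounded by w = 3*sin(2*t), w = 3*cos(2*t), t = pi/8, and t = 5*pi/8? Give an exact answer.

On [pi/8, 5*pi/8], (3*sin(2*t)) - (3*cos(2*t)) = 3*sin(2*t) - 3*cos(2*t) is ≥ 0 throughout, so the area is a single integral of |3*sin(2*t) - 3*cos(2*t)|.
∫[pi/8,5*pi/8] (3*sin(2*t) - 3*cos(2*t)) dt = 3*sqrt(2).

3*sqrt(2)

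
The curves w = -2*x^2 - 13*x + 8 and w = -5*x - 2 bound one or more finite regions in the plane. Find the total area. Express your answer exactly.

72

Set the curves equal: -2*x^2 - 13*x + 8 = -5*x - 2, so -2*x^2 - 8*x + 10 = 0, which factors as -2*(x - 1)*(x + 5) = 0. The curves meet at x = -5, 1.
On [-5, 1], w = -2*x^2 - 13*x + 8 is on top; that piece has area ∫[-5,1] (-2*x^2 - 8*x + 10) dx = 72.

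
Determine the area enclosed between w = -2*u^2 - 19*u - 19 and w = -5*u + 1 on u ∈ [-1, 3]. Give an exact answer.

On [-1, 3], (-2*u^2 - 19*u - 19) - (-5*u + 1) = -2*u^2 - 14*u - 20 is ≤ 0 throughout, so the area is a single integral of |-2*u^2 - 14*u - 20|.
∫[-1,3] (-2*u^2 - 14*u - 20) du = -464/3; the area of that piece is 464/3.

464/3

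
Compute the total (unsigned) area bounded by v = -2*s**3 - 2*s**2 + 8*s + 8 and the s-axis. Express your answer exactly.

The curve meets the s-axis where -2*s**3 - 2*s**2 + 8*s + 8 = 0, i.e. -2*(s - 2)*(s + 1)*(s + 2) = 0, at s = -2, -1, 2.
On [-2, -1] the curve lies below the axis; ∫[-2,-1] (-2*s**3 - 2*s**2 + 8*s + 8) ds = -7/6, giving area 7/6.
On [-1, 2] the curve lies above the axis; ∫[-1,2] (-2*s**3 - 2*s**2 + 8*s + 8) ds = 45/2, giving area 45/2.
Total area = 7/6 + 45/2 = 71/3.

71/3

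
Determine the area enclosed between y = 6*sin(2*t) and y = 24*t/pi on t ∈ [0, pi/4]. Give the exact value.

On [0, pi/4], (6*sin(2*t)) - (24*t/pi) = -24*t/pi + 6*sin(2*t) is ≥ 0 throughout, so the area is a single integral of |-24*t/pi + 6*sin(2*t)|.
∫[0,pi/4] (-24*t/pi + 6*sin(2*t)) dt = 3 - 3*pi/4.

3 - 3*pi/4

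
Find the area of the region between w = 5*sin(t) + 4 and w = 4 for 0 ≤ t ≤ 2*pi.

The difference (5*sin(t) + 4) - (4) = 5*sin(t) changes sign at t = pi inside [0, 2*pi], so split the integral there.
∫[0,pi] (5*sin(t)) dt = 10.
∫[pi,2*pi] (5*sin(t)) dt = -10; the area of that piece is 10.
Total area = 10 + 10 = 20.

20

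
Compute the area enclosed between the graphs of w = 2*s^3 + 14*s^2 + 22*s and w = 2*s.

Set the curves equal: 2*s^3 + 14*s^2 + 22*s = 2*s, so 2*s^3 + 14*s^2 + 20*s = 0, which factors as 2*s*(s + 2)*(s + 5) = 0. The curves meet at s = -5, -2, 0.
On [-5, -2], w = 2*s^3 + 14*s^2 + 22*s is on top; that piece has area ∫[-5,-2] (2*s^3 + 14*s^2 + 20*s) ds = 63/2.
On [-2, 0], w = 2*s is on top; that piece has area ∫[-2,0] (-(2*s^3 + 14*s^2 + 20*s)) ds = 32/3.
Total enclosed area = 63/2 + 32/3 = 253/6.

253/6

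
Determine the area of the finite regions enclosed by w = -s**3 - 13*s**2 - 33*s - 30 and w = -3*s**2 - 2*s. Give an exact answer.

37/12

Set the curves equal: -s**3 - 13*s**2 - 33*s - 30 = -3*s**2 - 2*s, so -s**3 - 10*s**2 - 31*s - 30 = 0, which factors as -(s + 2)*(s + 3)*(s + 5) = 0. The curves meet at s = -5, -3, -2.
On [-5, -3], w = -3*s**2 - 2*s is on top; that piece has area ∫[-5,-3] (-(-s**3 - 10*s**2 - 31*s - 30)) ds = 8/3.
On [-3, -2], w = -s**3 - 13*s**2 - 33*s - 30 is on top; that piece has area ∫[-3,-2] (-s**3 - 10*s**2 - 31*s - 30) ds = 5/12.
Total enclosed area = 8/3 + 5/12 = 37/12.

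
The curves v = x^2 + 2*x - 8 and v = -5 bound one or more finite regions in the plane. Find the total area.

32/3

Set the curves equal: x^2 + 2*x - 8 = -5, so x^2 + 2*x - 3 = 0, which factors as (x - 1)*(x + 3) = 0. The curves meet at x = -3, 1.
On [-3, 1], v = -5 is on top; that piece has area ∫[-3,1] (-(x^2 + 2*x - 3)) dx = 32/3.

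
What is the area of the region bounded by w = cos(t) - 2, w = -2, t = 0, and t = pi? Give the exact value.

The difference (cos(t) - 2) - (-2) = cos(t) changes sign at t = pi/2 inside [0, pi], so split the integral there.
∫[0,pi/2] (cos(t)) dt = 1.
∫[pi/2,pi] (cos(t)) dt = -1; the area of that piece is 1.
Total area = 1 + 1 = 2.

2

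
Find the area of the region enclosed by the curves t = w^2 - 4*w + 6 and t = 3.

4/3

Both boundary curves give t as a function of w, so integrate with respect to w. Setting them equal: w^2 - 4*w + 3 = 0, i.e. (w - 3)*(w - 1) = 0, so they meet at w = 1, 3.
For w in [1, 3], t = w^2 - 4*w + 6 is on the left; area = ∫[1,3] (-(w^2 - 4*w + 3)) dw = 4/3.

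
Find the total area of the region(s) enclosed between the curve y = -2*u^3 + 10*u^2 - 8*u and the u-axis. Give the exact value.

The curve meets the u-axis where -2*u^3 + 10*u^2 - 8*u = 0, i.e. -2*u*(u - 4)*(u - 1) = 0, at u = 0, 1, 4.
On [0, 1] the curve lies below the axis; ∫[0,1] (-2*u^3 + 10*u^2 - 8*u) du = -7/6, giving area 7/6.
On [1, 4] the curve lies above the axis; ∫[1,4] (-2*u^3 + 10*u^2 - 8*u) du = 45/2, giving area 45/2.
Total area = 7/6 + 45/2 = 71/3.

71/3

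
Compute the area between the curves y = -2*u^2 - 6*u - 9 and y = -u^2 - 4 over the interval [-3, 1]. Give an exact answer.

The difference (-2*u^2 - 6*u - 9) - (-u^2 - 4) = -u^2 - 6*u - 5 changes sign at u = -1 inside [-3, 1], so split the integral there.
∫[-3,-1] (-u^2 - 6*u - 5) du = 16/3.
∫[-1,1] (-u^2 - 6*u - 5) du = -32/3; the area of that piece is 32/3.
Total area = 16/3 + 32/3 = 16.

16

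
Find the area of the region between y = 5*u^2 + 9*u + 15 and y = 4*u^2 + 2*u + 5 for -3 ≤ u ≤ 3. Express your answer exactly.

241/3

The difference (5*u^2 + 9*u + 15) - (4*u^2 + 2*u + 5) = u^2 + 7*u + 10 changes sign at u = -2 inside [-3, 3], so split the integral there.
∫[-3,-2] (u^2 + 7*u + 10) du = -7/6; the area of that piece is 7/6.
∫[-2,3] (u^2 + 7*u + 10) du = 475/6.
Total area = 7/6 + 475/6 = 241/3.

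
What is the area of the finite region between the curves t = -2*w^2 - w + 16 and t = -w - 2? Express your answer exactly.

Both boundary curves give t as a function of w, so integrate with respect to w. Setting them equal: -2*w^2 + 18 = 0, i.e. -2*(w - 3)*(w + 3) = 0, so they meet at w = -3, 3.
For w in [-3, 3], t = -2*w^2 - w + 16 is on the right; area = ∫[-3,3] (-2*w^2 + 18) dw = 72.

72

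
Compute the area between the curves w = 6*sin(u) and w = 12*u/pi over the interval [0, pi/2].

6 - 3*pi/2

On [0, pi/2], (6*sin(u)) - (12*u/pi) = -12*u/pi + 6*sin(u) is ≥ 0 throughout, so the area is a single integral of |-12*u/pi + 6*sin(u)|.
∫[0,pi/2] (-12*u/pi + 6*sin(u)) du = 6 - 3*pi/2.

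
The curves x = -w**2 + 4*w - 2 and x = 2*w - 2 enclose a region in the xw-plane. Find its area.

4/3

Both boundary curves give x as a function of w, so integrate with respect to w. Setting them equal: -w**2 + 2*w = 0, i.e. -w*(w - 2) = 0, so they meet at w = 0, 2.
For w in [0, 2], x = -w**2 + 4*w - 2 is on the right; area = ∫[0,2] (-w**2 + 2*w) dw = 4/3.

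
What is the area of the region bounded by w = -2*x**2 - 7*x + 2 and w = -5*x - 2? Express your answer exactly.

9

Set the curves equal: -2*x**2 - 7*x + 2 = -5*x - 2, so -2*x**2 - 2*x + 4 = 0, which factors as -2*(x - 1)*(x + 2) = 0. The curves meet at x = -2, 1.
On [-2, 1], w = -2*x**2 - 7*x + 2 is on top; that piece has area ∫[-2,1] (-2*x**2 - 2*x + 4) dx = 9.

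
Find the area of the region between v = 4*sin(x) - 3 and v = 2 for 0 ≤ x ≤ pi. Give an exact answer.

-8 + 5*pi

On [0, pi], (4*sin(x) - 3) - (2) = 4*sin(x) - 5 is ≤ 0 throughout, so the area is a single integral of |4*sin(x) - 5|.
∫[0,pi] (4*sin(x) - 5) dx = 8 - 5*pi; the area of that piece is -8 + 5*pi.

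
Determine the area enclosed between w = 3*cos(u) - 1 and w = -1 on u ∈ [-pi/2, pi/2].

On [-pi/2, pi/2], (3*cos(u) - 1) - (-1) = 3*cos(u) is ≥ 0 throughout, so the area is a single integral of |3*cos(u)|.
∫[-pi/2,pi/2] (3*cos(u)) du = 6.

6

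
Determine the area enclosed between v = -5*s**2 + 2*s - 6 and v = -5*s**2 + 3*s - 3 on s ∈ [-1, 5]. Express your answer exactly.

30

On [-1, 5], (-5*s**2 + 2*s - 6) - (-5*s**2 + 3*s - 3) = -s - 3 is ≤ 0 throughout, so the area is a single integral of |-s - 3|.
∫[-1,5] (-s - 3) ds = -30; the area of that piece is 30.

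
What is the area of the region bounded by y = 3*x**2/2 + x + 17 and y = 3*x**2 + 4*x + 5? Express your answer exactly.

Set the curves equal: 3*x**2/2 + x + 17 = 3*x**2 + 4*x + 5, so -3*x**2/2 - 3*x + 12 = 0, which factors as -3*(x - 2)*(x + 4)/2 = 0. The curves meet at x = -4, 2.
On [-4, 2], y = 3*x**2/2 + x + 17 is on top; that piece has area ∫[-4,2] (-3*x**2/2 - 3*x + 12) dx = 54.

54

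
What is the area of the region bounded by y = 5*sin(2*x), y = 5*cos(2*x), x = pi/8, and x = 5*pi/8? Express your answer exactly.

On [pi/8, 5*pi/8], (5*sin(2*x)) - (5*cos(2*x)) = 5*sin(2*x) - 5*cos(2*x) is ≥ 0 throughout, so the area is a single integral of |5*sin(2*x) - 5*cos(2*x)|.
∫[pi/8,5*pi/8] (5*sin(2*x) - 5*cos(2*x)) dx = 5*sqrt(2).

5*sqrt(2)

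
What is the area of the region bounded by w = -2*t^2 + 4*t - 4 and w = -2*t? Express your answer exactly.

1/3

Set the curves equal: -2*t^2 + 4*t - 4 = -2*t, so -2*t^2 + 6*t - 4 = 0, which factors as -2*(t - 2)*(t - 1) = 0. The curves meet at t = 1, 2.
On [1, 2], w = -2*t^2 + 4*t - 4 is on top; that piece has area ∫[1,2] (-2*t^2 + 6*t - 4) dt = 1/3.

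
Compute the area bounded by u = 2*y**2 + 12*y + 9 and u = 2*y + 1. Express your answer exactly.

9

Both boundary curves give u as a function of y, so integrate with respect to y. Setting them equal: 2*y**2 + 10*y + 8 = 0, i.e. 2*(y + 1)*(y + 4) = 0, so they meet at y = -4, -1.
For y in [-4, -1], u = 2*y**2 + 12*y + 9 is on the left; area = ∫[-4,-1] (-(2*y**2 + 10*y + 8)) dy = 9.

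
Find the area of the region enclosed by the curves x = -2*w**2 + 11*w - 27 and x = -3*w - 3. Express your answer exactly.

1/3

Both boundary curves give x as a function of w, so integrate with respect to w. Setting them equal: -2*w**2 + 14*w - 24 = 0, i.e. -2*(w - 4)*(w - 3) = 0, so they meet at w = 3, 4.
For w in [3, 4], x = -2*w**2 + 11*w - 27 is on the right; area = ∫[3,4] (-2*w**2 + 14*w - 24) dw = 1/3.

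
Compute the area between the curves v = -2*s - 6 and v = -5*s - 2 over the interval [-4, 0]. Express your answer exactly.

On [-4, 0], (-2*s - 6) - (-5*s - 2) = 3*s - 4 is ≤ 0 throughout, so the area is a single integral of |3*s - 4|.
∫[-4,0] (3*s - 4) ds = -40; the area of that piece is 40.

40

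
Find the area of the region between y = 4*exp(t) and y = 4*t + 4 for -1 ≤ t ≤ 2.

On [-1, 2], (4*exp(t)) - (4*t + 4) = -4*t + 4*exp(t) - 4 is ≥ 0 throughout, so the area is a single integral of |-4*t + 4*exp(t) - 4|.
∫[-1,2] (-4*t + 4*exp(t) - 4) dt = -18 - 4*exp(-1) + 4*exp(2).

-18 - 4*exp(-1) + 4*exp(2)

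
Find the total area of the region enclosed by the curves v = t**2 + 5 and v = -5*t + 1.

9/2

Set the curves equal: t**2 + 5 = -5*t + 1, so t**2 + 5*t + 4 = 0, which factors as (t + 1)*(t + 4) = 0. The curves meet at t = -4, -1.
On [-4, -1], v = -5*t + 1 is on top; that piece has area ∫[-4,-1] (-(t**2 + 5*t + 4)) dt = 9/2.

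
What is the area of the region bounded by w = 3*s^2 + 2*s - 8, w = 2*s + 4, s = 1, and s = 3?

The difference (3*s^2 + 2*s - 8) - (2*s + 4) = 3*s^2 - 12 changes sign at s = 2 inside [1, 3], so split the integral there.
∫[1,2] (3*s^2 - 12) ds = -5; the area of that piece is 5.
∫[2,3] (3*s^2 - 12) ds = 7.
Total area = 5 + 7 = 12.

12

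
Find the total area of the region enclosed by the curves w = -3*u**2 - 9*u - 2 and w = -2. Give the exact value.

27/2

Set the curves equal: -3*u**2 - 9*u - 2 = -2, so -3*u**2 - 9*u = 0, which factors as -3*u*(u + 3) = 0. The curves meet at u = -3, 0.
On [-3, 0], w = -3*u**2 - 9*u - 2 is on top; that piece has area ∫[-3,0] (-3*u**2 - 9*u) du = 27/2.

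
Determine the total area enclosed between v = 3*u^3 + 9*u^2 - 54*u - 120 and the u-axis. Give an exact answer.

The curve meets the u-axis where 3*u^3 + 9*u^2 - 54*u - 120 = 0, i.e. 3*(u - 4)*(u + 2)*(u + 5) = 0, at u = -5, -2, 4.
On [-5, -2] the curve lies above the axis; ∫[-5,-2] (3*u^3 + 9*u^2 - 54*u - 120) du = 405/4, giving area 405/4.
On [-2, 4] the curve lies below the axis; ∫[-2,4] (3*u^3 + 9*u^2 - 54*u - 120) du = -648, giving area 648.
Total area = 405/4 + 648 = 2997/4.

2997/4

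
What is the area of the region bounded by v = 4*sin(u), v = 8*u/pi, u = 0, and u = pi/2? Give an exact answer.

4 - pi

On [0, pi/2], (4*sin(u)) - (8*u/pi) = -8*u/pi + 4*sin(u) is ≥ 0 throughout, so the area is a single integral of |-8*u/pi + 4*sin(u)|.
∫[0,pi/2] (-8*u/pi + 4*sin(u)) du = 4 - pi.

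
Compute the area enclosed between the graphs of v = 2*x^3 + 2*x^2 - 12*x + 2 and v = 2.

253/6

Set the curves equal: 2*x^3 + 2*x^2 - 12*x + 2 = 2, so 2*x^3 + 2*x^2 - 12*x = 0, which factors as 2*x*(x - 2)*(x + 3) = 0. The curves meet at x = -3, 0, 2.
On [-3, 0], v = 2*x^3 + 2*x^2 - 12*x + 2 is on top; that piece has area ∫[-3,0] (2*x^3 + 2*x^2 - 12*x) dx = 63/2.
On [0, 2], v = 2 is on top; that piece has area ∫[0,2] (-(2*x^3 + 2*x^2 - 12*x)) dx = 32/3.
Total enclosed area = 63/2 + 32/3 = 253/6.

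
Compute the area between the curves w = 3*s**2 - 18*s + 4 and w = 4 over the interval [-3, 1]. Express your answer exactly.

116

The difference (3*s**2 - 18*s + 4) - (4) = 3*s**2 - 18*s changes sign at s = 0 inside [-3, 1], so split the integral there.
∫[-3,0] (3*s**2 - 18*s) ds = 108.
∫[0,1] (3*s**2 - 18*s) ds = -8; the area of that piece is 8.
Total area = 108 + 8 = 116.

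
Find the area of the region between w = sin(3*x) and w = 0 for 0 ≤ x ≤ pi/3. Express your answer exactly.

2/3

On [0, pi/3], (sin(3*x)) - (0) = sin(3*x) is ≥ 0 throughout, so the area is a single integral of |sin(3*x)|.
∫[0,pi/3] (sin(3*x)) dx = 2/3.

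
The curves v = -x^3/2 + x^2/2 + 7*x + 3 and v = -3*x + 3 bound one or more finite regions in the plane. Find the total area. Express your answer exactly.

2521/24

Set the curves equal: -x^3/2 + x^2/2 + 7*x + 3 = -3*x + 3, so -x^3/2 + x^2/2 + 10*x = 0, which factors as -x*(x - 5)*(x + 4)/2 = 0. The curves meet at x = -4, 0, 5.
On [-4, 0], v = -3*x + 3 is on top; that piece has area ∫[-4,0] (-(-x^3/2 + x^2/2 + 10*x)) dx = 112/3.
On [0, 5], v = -x^3/2 + x^2/2 + 7*x + 3 is on top; that piece has area ∫[0,5] (-x^3/2 + x^2/2 + 10*x) dx = 1625/24.
Total enclosed area = 112/3 + 1625/24 = 2521/24.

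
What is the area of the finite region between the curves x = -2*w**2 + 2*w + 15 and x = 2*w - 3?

Both boundary curves give x as a function of w, so integrate with respect to w. Setting them equal: -2*w**2 + 18 = 0, i.e. -2*(w - 3)*(w + 3) = 0, so they meet at w = -3, 3.
For w in [-3, 3], x = -2*w**2 + 2*w + 15 is on the right; area = ∫[-3,3] (-2*w**2 + 18) dw = 72.

72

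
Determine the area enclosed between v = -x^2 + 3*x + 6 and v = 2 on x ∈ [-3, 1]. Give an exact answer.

20

The difference (-x^2 + 3*x + 6) - (2) = -x^2 + 3*x + 4 changes sign at x = -1 inside [-3, 1], so split the integral there.
∫[-3,-1] (-x^2 + 3*x + 4) dx = -38/3; the area of that piece is 38/3.
∫[-1,1] (-x^2 + 3*x + 4) dx = 22/3.
Total area = 38/3 + 22/3 = 20.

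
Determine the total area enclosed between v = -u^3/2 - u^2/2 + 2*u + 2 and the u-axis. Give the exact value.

71/12

The curve meets the u-axis where -u^3/2 - u^2/2 + 2*u + 2 = 0, i.e. -(u - 2)*(u + 1)*(u + 2)/2 = 0, at u = -2, -1, 2.
On [-2, -1] the curve lies below the axis; ∫[-2,-1] (-u^3/2 - u^2/2 + 2*u + 2) du = -7/24, giving area 7/24.
On [-1, 2] the curve lies above the axis; ∫[-1,2] (-u^3/2 - u^2/2 + 2*u + 2) du = 45/8, giving area 45/8.
Total area = 7/24 + 45/8 = 71/12.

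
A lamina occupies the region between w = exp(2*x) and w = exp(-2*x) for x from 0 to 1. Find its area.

-1 + exp(-2)/2 + exp(2)/2

On [0, 1], (exp(2*x)) - (exp(-2*x)) = exp(2*x) - exp(-2*x) is ≥ 0 throughout, so the area is a single integral of |exp(2*x) - exp(-2*x)|.
∫[0,1] (exp(2*x) - exp(-2*x)) dx = -1 + exp(-2)/2 + exp(2)/2.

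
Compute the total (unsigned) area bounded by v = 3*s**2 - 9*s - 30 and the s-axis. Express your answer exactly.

343/2

The curve meets the s-axis where 3*s**2 - 9*s - 30 = 0, i.e. 3*(s - 5)*(s + 2) = 0, at s = -2, 5.
On [-2, 5] the curve lies below the axis; ∫[-2,5] (3*s**2 - 9*s - 30) ds = -343/2, giving area 343/2.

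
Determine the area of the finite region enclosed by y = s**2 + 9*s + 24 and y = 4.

1/6

Set the curves equal: s**2 + 9*s + 24 = 4, so s**2 + 9*s + 20 = 0, which factors as (s + 4)*(s + 5) = 0. The curves meet at s = -5, -4.
On [-5, -4], y = 4 is on top; that piece has area ∫[-5,-4] (-(s**2 + 9*s + 20)) ds = 1/6.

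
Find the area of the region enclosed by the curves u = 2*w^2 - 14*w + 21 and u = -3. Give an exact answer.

1/3

Both boundary curves give u as a function of w, so integrate with respect to w. Setting them equal: 2*w^2 - 14*w + 24 = 0, i.e. 2*(w - 4)*(w - 3) = 0, so they meet at w = 3, 4.
For w in [3, 4], u = 2*w^2 - 14*w + 21 is on the left; area = ∫[3,4] (-(2*w^2 - 14*w + 24)) dw = 1/3.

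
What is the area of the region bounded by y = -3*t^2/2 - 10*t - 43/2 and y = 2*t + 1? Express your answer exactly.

2

Set the curves equal: -3*t^2/2 - 10*t - 43/2 = 2*t + 1, so -3*t^2/2 - 12*t - 45/2 = 0, which factors as -3*(t + 3)*(t + 5)/2 = 0. The curves meet at t = -5, -3.
On [-5, -3], y = -3*t^2/2 - 10*t - 43/2 is on top; that piece has area ∫[-5,-3] (-3*t^2/2 - 12*t - 45/2) dt = 2.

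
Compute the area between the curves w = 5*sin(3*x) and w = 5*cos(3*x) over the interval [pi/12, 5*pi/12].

10*sqrt(2)/3

On [pi/12, 5*pi/12], (5*sin(3*x)) - (5*cos(3*x)) = 5*sin(3*x) - 5*cos(3*x) is ≥ 0 throughout, so the area is a single integral of |5*sin(3*x) - 5*cos(3*x)|.
∫[pi/12,5*pi/12] (5*sin(3*x) - 5*cos(3*x)) dx = 10*sqrt(2)/3.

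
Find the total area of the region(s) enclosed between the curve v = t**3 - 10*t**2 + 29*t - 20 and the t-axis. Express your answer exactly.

71/6

The curve meets the t-axis where t**3 - 10*t**2 + 29*t - 20 = 0, i.e. (t - 5)*(t - 4)*(t - 1) = 0, at t = 1, 4, 5.
On [1, 4] the curve lies above the axis; ∫[1,4] (t**3 - 10*t**2 + 29*t - 20) dt = 45/4, giving area 45/4.
On [4, 5] the curve lies below the axis; ∫[4,5] (t**3 - 10*t**2 + 29*t - 20) dt = -7/12, giving area 7/12.
Total area = 45/4 + 7/12 = 71/6.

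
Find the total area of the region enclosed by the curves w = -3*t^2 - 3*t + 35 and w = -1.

Set the curves equal: -3*t^2 - 3*t + 35 = -1, so -3*t^2 - 3*t + 36 = 0, which factors as -3*(t - 3)*(t + 4) = 0. The curves meet at t = -4, 3.
On [-4, 3], w = -3*t^2 - 3*t + 35 is on top; that piece has area ∫[-4,3] (-3*t^2 - 3*t + 36) dt = 343/2.

343/2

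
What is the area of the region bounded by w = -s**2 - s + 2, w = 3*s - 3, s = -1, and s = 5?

The difference (-s**2 - s + 2) - (3*s - 3) = -s**2 - 4*s + 5 changes sign at s = 1 inside [-1, 5], so split the integral there.
∫[-1,1] (-s**2 - 4*s + 5) ds = 28/3.
∫[1,5] (-s**2 - 4*s + 5) ds = -208/3; the area of that piece is 208/3.
Total area = 28/3 + 208/3 = 236/3.

236/3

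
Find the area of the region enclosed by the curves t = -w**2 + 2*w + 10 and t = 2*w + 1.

Both boundary curves give t as a function of w, so integrate with respect to w. Setting them equal: -w**2 + 9 = 0, i.e. -(w - 3)*(w + 3) = 0, so they meet at w = -3, 3.
For w in [-3, 3], t = -w**2 + 2*w + 10 is on the right; area = ∫[-3,3] (-w**2 + 9) dw = 36.

36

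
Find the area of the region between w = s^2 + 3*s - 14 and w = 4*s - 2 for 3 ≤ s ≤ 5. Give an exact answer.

The difference (s^2 + 3*s - 14) - (4*s - 2) = s^2 - s - 12 changes sign at s = 4 inside [3, 5], so split the integral there.
∫[3,4] (s^2 - s - 12) ds = -19/6; the area of that piece is 19/6.
∫[4,5] (s^2 - s - 12) ds = 23/6.
Total area = 19/6 + 23/6 = 7.

7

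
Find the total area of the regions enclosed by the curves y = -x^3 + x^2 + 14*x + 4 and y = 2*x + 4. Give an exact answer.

Set the curves equal: -x^3 + x^2 + 14*x + 4 = 2*x + 4, so -x^3 + x^2 + 12*x = 0, which factors as -x*(x - 4)*(x + 3) = 0. The curves meet at x = -3, 0, 4.
On [-3, 0], y = 2*x + 4 is on top; that piece has area ∫[-3,0] (-(-x^3 + x^2 + 12*x)) dx = 99/4.
On [0, 4], y = -x^3 + x^2 + 14*x + 4 is on top; that piece has area ∫[0,4] (-x^3 + x^2 + 12*x) dx = 160/3.
Total enclosed area = 99/4 + 160/3 = 937/12.

937/12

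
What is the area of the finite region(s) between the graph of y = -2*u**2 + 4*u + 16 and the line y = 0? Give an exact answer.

72

The curve meets the u-axis where -2*u**2 + 4*u + 16 = 0, i.e. -2*(u - 4)*(u + 2) = 0, at u = -2, 4.
On [-2, 4] the curve lies above the axis; ∫[-2,4] (-2*u**2 + 4*u + 16) du = 72, giving area 72.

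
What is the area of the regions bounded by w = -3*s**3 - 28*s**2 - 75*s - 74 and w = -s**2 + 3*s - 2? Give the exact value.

Set the curves equal: -3*s**3 - 28*s**2 - 75*s - 74 = -s**2 + 3*s - 2, so -3*s**3 - 27*s**2 - 78*s - 72 = 0, which factors as -3*(s + 2)*(s + 3)*(s + 4) = 0. The curves meet at s = -4, -3, -2.
On [-4, -3], w = -s**2 + 3*s - 2 is on top; that piece has area ∫[-4,-3] (-(-3*s**3 - 27*s**2 - 78*s - 72)) ds = 3/4.
On [-3, -2], w = -3*s**3 - 28*s**2 - 75*s - 74 is on top; that piece has area ∫[-3,-2] (-3*s**3 - 27*s**2 - 78*s - 72) ds = 3/4.
Total enclosed area = 3/4 + 3/4 = 3/2.

3/2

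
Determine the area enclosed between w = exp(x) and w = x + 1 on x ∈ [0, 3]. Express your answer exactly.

-17/2 + exp(3)

On [0, 3], (exp(x)) - (x + 1) = -x + exp(x) - 1 is ≥ 0 throughout, so the area is a single integral of |-x + exp(x) - 1|.
∫[0,3] (-x + exp(x) - 1) dx = -17/2 + exp(3).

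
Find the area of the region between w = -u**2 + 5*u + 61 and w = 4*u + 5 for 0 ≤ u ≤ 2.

334/3

On [0, 2], (-u**2 + 5*u + 61) - (4*u + 5) = -u**2 + u + 56 is ≥ 0 throughout, so the area is a single integral of |-u**2 + u + 56|.
∫[0,2] (-u**2 + u + 56) du = 334/3.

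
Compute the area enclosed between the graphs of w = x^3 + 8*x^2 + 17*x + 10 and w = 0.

71/6

Set the curves equal: x^3 + 8*x^2 + 17*x + 10 = 0, so x^3 + 8*x^2 + 17*x + 10 = 0, which factors as (x + 1)*(x + 2)*(x + 5) = 0. The curves meet at x = -5, -2, -1.
On [-5, -2], w = x^3 + 8*x^2 + 17*x + 10 is on top; that piece has area ∫[-5,-2] (x^3 + 8*x^2 + 17*x + 10) dx = 45/4.
On [-2, -1], w = 0 is on top; that piece has area ∫[-2,-1] (-(x^3 + 8*x^2 + 17*x + 10)) dx = 7/12.
Total enclosed area = 45/4 + 7/12 = 71/6.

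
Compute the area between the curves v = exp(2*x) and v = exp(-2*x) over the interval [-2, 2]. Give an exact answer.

-2 + exp(-4) + exp(4)

The difference (exp(2*x)) - (exp(-2*x)) = exp(2*x) - exp(-2*x) changes sign at x = 0 inside [-2, 2], so split the integral there.
∫[-2,0] (exp(2*x) - exp(-2*x)) dx = -exp(4)/2 - exp(-4)/2 + 1; the area of that piece is -1 + exp(-4)/2 + exp(4)/2.
∫[0,2] (exp(2*x) - exp(-2*x)) dx = -1 + exp(-4)/2 + exp(4)/2.
Total area = (-1 + exp(-4)/2 + exp(4)/2) + (-1 + exp(-4)/2 + exp(4)/2) = -2 + exp(-4) + exp(4).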